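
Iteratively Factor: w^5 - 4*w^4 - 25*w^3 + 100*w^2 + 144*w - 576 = (w - 4)*(w^4 - 25*w^2 + 144) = (w - 4)*(w - 3)*(w^3 + 3*w^2 - 16*w - 48) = (w - 4)*(w - 3)*(w + 4)*(w^2 - w - 12) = (w - 4)*(w - 3)*(w + 3)*(w + 4)*(w - 4)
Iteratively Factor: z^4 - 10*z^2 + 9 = (z + 1)*(z^3 - z^2 - 9*z + 9) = (z + 1)*(z + 3)*(z^2 - 4*z + 3) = (z - 1)*(z + 1)*(z + 3)*(z - 3)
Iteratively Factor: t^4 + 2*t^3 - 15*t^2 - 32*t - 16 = (t - 4)*(t^3 + 6*t^2 + 9*t + 4) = (t - 4)*(t + 1)*(t^2 + 5*t + 4) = (t - 4)*(t + 1)*(t + 4)*(t + 1)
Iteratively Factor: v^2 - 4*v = (v - 4)*(v)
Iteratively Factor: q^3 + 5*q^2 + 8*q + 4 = (q + 2)*(q^2 + 3*q + 2) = (q + 1)*(q + 2)*(q + 2)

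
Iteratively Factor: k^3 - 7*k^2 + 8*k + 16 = (k + 1)*(k^2 - 8*k + 16) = (k - 4)*(k + 1)*(k - 4)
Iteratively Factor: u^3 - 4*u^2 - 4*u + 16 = (u - 4)*(u^2 - 4) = (u - 4)*(u - 2)*(u + 2)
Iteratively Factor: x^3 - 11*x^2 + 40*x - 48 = (x - 4)*(x^2 - 7*x + 12) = (x - 4)^2*(x - 3)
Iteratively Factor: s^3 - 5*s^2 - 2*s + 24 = (s - 3)*(s^2 - 2*s - 8) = (s - 4)*(s - 3)*(s + 2)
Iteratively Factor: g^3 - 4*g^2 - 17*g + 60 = (g + 4)*(g^2 - 8*g + 15) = (g - 5)*(g + 4)*(g - 3)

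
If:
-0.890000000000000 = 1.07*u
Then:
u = -0.83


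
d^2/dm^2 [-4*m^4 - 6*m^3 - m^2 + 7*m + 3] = -48*m^2 - 36*m - 2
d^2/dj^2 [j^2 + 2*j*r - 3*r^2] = 2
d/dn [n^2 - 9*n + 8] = 2*n - 9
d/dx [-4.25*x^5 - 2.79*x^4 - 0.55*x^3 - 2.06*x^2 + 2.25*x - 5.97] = -21.25*x^4 - 11.16*x^3 - 1.65*x^2 - 4.12*x + 2.25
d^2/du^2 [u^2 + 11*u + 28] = 2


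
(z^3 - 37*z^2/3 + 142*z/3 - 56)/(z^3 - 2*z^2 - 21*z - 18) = (3*z^2 - 19*z + 28)/(3*(z^2 + 4*z + 3))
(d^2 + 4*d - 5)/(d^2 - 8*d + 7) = (d + 5)/(d - 7)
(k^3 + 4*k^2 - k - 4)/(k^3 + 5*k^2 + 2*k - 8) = (k + 1)/(k + 2)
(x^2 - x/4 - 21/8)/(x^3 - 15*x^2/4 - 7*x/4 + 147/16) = 2/(2*x - 7)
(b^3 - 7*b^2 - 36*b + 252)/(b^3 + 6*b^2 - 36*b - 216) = (b - 7)/(b + 6)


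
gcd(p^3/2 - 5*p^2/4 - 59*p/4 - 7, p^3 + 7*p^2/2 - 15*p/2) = 1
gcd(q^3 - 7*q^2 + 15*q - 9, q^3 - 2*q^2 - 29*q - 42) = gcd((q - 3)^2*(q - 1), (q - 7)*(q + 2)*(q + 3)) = 1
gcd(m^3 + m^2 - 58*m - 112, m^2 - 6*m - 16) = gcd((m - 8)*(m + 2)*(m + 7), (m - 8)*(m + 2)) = m^2 - 6*m - 16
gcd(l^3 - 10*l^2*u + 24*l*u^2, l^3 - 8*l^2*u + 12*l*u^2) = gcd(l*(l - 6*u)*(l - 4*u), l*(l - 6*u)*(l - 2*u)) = -l^2 + 6*l*u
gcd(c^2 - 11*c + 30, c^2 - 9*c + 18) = c - 6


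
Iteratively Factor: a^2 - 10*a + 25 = (a - 5)*(a - 5)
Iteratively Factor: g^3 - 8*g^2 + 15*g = (g)*(g^2 - 8*g + 15) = g*(g - 5)*(g - 3)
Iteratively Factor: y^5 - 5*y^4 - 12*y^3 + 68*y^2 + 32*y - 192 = (y - 4)*(y^4 - y^3 - 16*y^2 + 4*y + 48) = (y - 4)*(y - 2)*(y^3 + y^2 - 14*y - 24) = (y - 4)^2*(y - 2)*(y^2 + 5*y + 6) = (y - 4)^2*(y - 2)*(y + 2)*(y + 3)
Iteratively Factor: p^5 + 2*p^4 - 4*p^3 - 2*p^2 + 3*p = (p + 1)*(p^4 + p^3 - 5*p^2 + 3*p) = (p - 1)*(p + 1)*(p^3 + 2*p^2 - 3*p) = (p - 1)*(p + 1)*(p + 3)*(p^2 - p) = (p - 1)^2*(p + 1)*(p + 3)*(p)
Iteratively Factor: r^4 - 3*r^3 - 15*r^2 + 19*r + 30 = (r - 2)*(r^3 - r^2 - 17*r - 15) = (r - 5)*(r - 2)*(r^2 + 4*r + 3) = (r - 5)*(r - 2)*(r + 3)*(r + 1)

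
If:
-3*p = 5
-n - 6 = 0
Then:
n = -6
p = -5/3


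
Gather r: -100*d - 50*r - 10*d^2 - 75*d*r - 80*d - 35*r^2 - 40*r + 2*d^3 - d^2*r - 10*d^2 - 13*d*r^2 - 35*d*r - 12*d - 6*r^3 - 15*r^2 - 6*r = 2*d^3 - 20*d^2 - 192*d - 6*r^3 + r^2*(-13*d - 50) + r*(-d^2 - 110*d - 96)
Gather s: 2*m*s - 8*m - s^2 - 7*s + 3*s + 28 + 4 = -8*m - s^2 + s*(2*m - 4) + 32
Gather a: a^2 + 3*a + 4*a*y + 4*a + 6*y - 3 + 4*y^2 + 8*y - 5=a^2 + a*(4*y + 7) + 4*y^2 + 14*y - 8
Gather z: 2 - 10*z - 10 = -10*z - 8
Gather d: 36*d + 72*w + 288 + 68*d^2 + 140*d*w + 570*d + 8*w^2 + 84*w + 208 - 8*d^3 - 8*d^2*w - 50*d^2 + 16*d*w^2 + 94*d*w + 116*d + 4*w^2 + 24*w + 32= -8*d^3 + d^2*(18 - 8*w) + d*(16*w^2 + 234*w + 722) + 12*w^2 + 180*w + 528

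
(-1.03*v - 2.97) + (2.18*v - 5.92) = 1.15*v - 8.89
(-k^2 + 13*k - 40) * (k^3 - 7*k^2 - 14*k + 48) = -k^5 + 20*k^4 - 117*k^3 + 50*k^2 + 1184*k - 1920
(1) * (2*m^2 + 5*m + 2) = 2*m^2 + 5*m + 2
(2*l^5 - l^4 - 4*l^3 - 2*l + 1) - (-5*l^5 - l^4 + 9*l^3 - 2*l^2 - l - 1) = 7*l^5 - 13*l^3 + 2*l^2 - l + 2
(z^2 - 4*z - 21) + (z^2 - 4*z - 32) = 2*z^2 - 8*z - 53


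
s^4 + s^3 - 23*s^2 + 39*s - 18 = (s - 3)*(s - 1)^2*(s + 6)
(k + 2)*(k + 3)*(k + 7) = k^3 + 12*k^2 + 41*k + 42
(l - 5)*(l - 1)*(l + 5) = l^3 - l^2 - 25*l + 25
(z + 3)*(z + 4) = z^2 + 7*z + 12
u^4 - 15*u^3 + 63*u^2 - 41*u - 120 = (u - 8)*(u - 5)*(u - 3)*(u + 1)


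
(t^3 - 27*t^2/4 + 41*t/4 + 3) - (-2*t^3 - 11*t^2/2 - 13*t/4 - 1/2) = 3*t^3 - 5*t^2/4 + 27*t/2 + 7/2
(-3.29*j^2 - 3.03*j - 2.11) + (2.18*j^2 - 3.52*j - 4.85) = -1.11*j^2 - 6.55*j - 6.96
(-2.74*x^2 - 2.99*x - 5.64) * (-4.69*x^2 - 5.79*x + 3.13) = 12.8506*x^4 + 29.8877*x^3 + 35.1875*x^2 + 23.2969*x - 17.6532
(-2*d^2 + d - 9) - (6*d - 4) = -2*d^2 - 5*d - 5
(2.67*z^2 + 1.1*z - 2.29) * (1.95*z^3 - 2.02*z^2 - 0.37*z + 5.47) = 5.2065*z^5 - 3.2484*z^4 - 7.6754*z^3 + 18.8237*z^2 + 6.8643*z - 12.5263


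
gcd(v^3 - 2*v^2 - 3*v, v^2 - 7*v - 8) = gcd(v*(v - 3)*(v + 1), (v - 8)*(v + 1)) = v + 1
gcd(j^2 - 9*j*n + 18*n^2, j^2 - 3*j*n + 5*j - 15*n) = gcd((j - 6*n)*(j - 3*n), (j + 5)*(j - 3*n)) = j - 3*n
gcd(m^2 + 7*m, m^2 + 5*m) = m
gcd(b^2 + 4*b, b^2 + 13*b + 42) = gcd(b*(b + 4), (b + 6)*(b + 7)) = 1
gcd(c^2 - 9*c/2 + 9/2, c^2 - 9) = c - 3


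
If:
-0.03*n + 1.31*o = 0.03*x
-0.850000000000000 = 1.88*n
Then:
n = -0.45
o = 0.0229007633587786*x - 0.0103540685398733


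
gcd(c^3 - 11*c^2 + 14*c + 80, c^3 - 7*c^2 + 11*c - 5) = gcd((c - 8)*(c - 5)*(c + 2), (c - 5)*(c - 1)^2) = c - 5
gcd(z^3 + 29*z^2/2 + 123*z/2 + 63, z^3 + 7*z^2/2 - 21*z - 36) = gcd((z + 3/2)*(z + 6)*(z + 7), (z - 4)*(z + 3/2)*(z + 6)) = z^2 + 15*z/2 + 9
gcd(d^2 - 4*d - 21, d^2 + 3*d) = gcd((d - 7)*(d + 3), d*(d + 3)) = d + 3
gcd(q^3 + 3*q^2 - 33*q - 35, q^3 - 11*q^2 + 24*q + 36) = q + 1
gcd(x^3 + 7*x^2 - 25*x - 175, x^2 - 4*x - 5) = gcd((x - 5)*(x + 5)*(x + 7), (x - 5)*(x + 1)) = x - 5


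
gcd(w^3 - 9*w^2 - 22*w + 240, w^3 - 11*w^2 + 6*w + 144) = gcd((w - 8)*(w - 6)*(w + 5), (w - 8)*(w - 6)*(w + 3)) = w^2 - 14*w + 48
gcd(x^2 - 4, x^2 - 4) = x^2 - 4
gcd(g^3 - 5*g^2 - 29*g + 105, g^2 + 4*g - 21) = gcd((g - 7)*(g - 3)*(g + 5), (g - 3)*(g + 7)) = g - 3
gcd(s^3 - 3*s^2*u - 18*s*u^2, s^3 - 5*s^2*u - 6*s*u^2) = s^2 - 6*s*u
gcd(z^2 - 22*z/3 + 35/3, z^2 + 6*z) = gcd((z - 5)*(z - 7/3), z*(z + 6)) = 1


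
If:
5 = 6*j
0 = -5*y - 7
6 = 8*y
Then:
No Solution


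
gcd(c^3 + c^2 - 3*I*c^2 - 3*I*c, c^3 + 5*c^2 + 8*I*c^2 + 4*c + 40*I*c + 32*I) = c + 1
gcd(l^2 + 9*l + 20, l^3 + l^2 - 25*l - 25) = l + 5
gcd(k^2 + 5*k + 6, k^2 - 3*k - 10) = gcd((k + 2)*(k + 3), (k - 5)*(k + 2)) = k + 2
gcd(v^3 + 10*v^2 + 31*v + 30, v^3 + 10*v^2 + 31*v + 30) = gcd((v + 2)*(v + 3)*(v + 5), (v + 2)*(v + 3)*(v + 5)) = v^3 + 10*v^2 + 31*v + 30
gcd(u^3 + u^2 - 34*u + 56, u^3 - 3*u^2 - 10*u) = 1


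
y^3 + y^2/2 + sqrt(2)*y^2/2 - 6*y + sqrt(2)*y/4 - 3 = (y + 1/2)*(y - 3*sqrt(2)/2)*(y + 2*sqrt(2))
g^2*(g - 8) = g^3 - 8*g^2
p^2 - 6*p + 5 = (p - 5)*(p - 1)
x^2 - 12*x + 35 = (x - 7)*(x - 5)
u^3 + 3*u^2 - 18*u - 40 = (u - 4)*(u + 2)*(u + 5)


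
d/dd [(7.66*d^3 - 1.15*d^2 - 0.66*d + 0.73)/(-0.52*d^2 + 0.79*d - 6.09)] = (-3.9832*d^4 + 12.1028*d^3 - 141.1999*d^2 + 14.7662*d + 3.4427)/(0.2704*d^4 - 0.8216*d^3 + 6.9577*d^2 - 9.6222*d + 37.0881)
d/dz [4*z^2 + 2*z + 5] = 8*z + 2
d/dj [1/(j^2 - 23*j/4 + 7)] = 4*(23 - 8*j)/(4*j^2 - 23*j + 28)^2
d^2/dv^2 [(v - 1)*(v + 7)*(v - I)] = 6*v + 12 - 2*I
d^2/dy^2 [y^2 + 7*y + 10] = 2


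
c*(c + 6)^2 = c^3 + 12*c^2 + 36*c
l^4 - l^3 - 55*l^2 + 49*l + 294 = (l - 7)*(l - 3)*(l + 2)*(l + 7)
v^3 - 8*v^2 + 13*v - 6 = (v - 6)*(v - 1)^2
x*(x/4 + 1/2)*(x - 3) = x^3/4 - x^2/4 - 3*x/2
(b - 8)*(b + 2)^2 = b^3 - 4*b^2 - 28*b - 32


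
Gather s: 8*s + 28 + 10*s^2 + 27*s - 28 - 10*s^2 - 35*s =0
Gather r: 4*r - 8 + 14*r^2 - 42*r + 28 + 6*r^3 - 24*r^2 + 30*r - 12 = 6*r^3 - 10*r^2 - 8*r + 8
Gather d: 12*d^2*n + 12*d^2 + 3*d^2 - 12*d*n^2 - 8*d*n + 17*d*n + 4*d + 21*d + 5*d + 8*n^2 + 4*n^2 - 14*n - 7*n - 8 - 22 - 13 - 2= d^2*(12*n + 15) + d*(-12*n^2 + 9*n + 30) + 12*n^2 - 21*n - 45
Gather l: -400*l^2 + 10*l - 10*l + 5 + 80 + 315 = 400 - 400*l^2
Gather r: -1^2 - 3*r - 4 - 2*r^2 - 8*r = -2*r^2 - 11*r - 5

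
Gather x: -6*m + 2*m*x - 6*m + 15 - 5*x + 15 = -12*m + x*(2*m - 5) + 30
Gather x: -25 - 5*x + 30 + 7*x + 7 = 2*x + 12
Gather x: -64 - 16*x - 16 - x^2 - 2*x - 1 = -x^2 - 18*x - 81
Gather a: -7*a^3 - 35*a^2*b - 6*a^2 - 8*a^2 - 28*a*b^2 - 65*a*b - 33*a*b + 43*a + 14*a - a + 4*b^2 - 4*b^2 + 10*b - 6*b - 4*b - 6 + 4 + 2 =-7*a^3 + a^2*(-35*b - 14) + a*(-28*b^2 - 98*b + 56)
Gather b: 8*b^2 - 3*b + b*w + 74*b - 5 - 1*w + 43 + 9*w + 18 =8*b^2 + b*(w + 71) + 8*w + 56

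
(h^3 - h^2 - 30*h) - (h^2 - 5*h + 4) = h^3 - 2*h^2 - 25*h - 4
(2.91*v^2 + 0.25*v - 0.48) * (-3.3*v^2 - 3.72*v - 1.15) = -9.603*v^4 - 11.6502*v^3 - 2.6925*v^2 + 1.4981*v + 0.552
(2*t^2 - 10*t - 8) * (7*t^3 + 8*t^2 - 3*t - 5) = 14*t^5 - 54*t^4 - 142*t^3 - 44*t^2 + 74*t + 40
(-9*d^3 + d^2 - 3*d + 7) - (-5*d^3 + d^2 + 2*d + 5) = -4*d^3 - 5*d + 2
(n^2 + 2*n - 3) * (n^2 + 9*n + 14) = n^4 + 11*n^3 + 29*n^2 + n - 42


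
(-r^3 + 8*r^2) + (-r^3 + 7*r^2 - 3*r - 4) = -2*r^3 + 15*r^2 - 3*r - 4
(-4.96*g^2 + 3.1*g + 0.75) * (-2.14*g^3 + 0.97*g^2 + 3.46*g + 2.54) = 10.6144*g^5 - 11.4452*g^4 - 15.7596*g^3 - 1.1449*g^2 + 10.469*g + 1.905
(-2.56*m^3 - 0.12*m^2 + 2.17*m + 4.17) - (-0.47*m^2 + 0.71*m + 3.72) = -2.56*m^3 + 0.35*m^2 + 1.46*m + 0.45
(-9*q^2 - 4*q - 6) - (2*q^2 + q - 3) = -11*q^2 - 5*q - 3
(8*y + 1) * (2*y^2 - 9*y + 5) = 16*y^3 - 70*y^2 + 31*y + 5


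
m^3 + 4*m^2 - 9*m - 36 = (m - 3)*(m + 3)*(m + 4)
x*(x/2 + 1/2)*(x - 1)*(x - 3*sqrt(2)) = x^4/2 - 3*sqrt(2)*x^3/2 - x^2/2 + 3*sqrt(2)*x/2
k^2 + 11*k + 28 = (k + 4)*(k + 7)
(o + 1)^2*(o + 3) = o^3 + 5*o^2 + 7*o + 3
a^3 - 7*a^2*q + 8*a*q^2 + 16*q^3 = (a - 4*q)^2*(a + q)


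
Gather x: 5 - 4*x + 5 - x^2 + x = -x^2 - 3*x + 10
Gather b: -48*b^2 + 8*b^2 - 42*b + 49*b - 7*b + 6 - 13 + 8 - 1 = -40*b^2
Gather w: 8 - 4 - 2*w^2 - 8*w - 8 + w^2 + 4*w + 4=-w^2 - 4*w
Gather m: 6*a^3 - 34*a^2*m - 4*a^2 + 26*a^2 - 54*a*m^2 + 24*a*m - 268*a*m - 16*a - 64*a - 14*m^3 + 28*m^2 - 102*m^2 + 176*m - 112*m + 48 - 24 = 6*a^3 + 22*a^2 - 80*a - 14*m^3 + m^2*(-54*a - 74) + m*(-34*a^2 - 244*a + 64) + 24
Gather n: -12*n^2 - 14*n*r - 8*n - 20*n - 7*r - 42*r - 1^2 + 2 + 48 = -12*n^2 + n*(-14*r - 28) - 49*r + 49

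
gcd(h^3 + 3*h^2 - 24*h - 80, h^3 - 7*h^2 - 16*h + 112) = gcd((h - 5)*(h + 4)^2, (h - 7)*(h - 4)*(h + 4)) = h + 4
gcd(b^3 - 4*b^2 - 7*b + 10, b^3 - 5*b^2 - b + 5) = b^2 - 6*b + 5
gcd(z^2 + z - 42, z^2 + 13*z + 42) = z + 7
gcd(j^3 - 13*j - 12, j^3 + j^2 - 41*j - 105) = j + 3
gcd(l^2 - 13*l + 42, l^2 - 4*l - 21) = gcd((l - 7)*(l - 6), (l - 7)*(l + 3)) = l - 7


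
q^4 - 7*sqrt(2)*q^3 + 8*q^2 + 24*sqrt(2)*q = q*(q - 6*sqrt(2))*(q - 2*sqrt(2))*(q + sqrt(2))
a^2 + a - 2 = (a - 1)*(a + 2)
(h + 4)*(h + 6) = h^2 + 10*h + 24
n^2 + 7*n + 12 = (n + 3)*(n + 4)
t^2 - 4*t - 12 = (t - 6)*(t + 2)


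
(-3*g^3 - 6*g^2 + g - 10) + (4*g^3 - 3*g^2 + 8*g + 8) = g^3 - 9*g^2 + 9*g - 2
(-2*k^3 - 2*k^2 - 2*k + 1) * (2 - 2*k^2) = 4*k^5 + 4*k^4 - 6*k^2 - 4*k + 2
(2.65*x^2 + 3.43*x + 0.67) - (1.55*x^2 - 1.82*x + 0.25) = 1.1*x^2 + 5.25*x + 0.42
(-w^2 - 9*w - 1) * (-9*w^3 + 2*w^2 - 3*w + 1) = 9*w^5 + 79*w^4 - 6*w^3 + 24*w^2 - 6*w - 1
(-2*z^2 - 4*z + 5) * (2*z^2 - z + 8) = -4*z^4 - 6*z^3 - 2*z^2 - 37*z + 40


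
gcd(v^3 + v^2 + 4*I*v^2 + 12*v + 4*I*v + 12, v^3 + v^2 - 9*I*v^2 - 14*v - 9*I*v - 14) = v^2 + v*(1 - 2*I) - 2*I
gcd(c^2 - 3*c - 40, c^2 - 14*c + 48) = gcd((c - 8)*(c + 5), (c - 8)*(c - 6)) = c - 8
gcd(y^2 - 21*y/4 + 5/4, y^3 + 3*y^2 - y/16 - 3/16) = y - 1/4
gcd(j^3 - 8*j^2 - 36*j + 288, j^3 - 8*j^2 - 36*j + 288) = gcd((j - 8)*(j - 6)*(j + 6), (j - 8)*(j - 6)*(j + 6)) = j^3 - 8*j^2 - 36*j + 288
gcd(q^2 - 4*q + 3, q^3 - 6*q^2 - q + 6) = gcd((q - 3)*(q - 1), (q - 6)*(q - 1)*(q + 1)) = q - 1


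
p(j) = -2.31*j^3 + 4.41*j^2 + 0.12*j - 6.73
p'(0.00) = 0.12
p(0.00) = -6.73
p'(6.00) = -196.44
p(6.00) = -346.21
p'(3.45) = -51.94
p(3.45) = -48.68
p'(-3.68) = -126.19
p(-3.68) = 167.67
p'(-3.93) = -141.58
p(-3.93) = 201.12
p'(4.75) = -114.34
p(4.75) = -154.23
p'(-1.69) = -34.58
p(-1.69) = 16.81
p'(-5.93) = -295.88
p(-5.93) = 629.33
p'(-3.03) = -90.23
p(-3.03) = 97.65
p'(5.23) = -143.31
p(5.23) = -215.93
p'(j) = -6.93*j^2 + 8.82*j + 0.12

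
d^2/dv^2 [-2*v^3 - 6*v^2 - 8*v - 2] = -12*v - 12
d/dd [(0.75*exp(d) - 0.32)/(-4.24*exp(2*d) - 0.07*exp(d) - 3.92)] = (3.18*exp(2*d) - 2.7136*exp(d) - 2.9624)*exp(d)/(17.9776*exp(4*d) + 0.5936*exp(3*d) + 33.2465*exp(2*d) + 0.5488*exp(d) + 15.3664)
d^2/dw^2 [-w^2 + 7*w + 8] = -2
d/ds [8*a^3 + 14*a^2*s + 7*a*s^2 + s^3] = 14*a^2 + 14*a*s + 3*s^2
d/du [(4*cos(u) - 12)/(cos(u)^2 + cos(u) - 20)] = 4*(cos(u)^2 - 6*cos(u) + 17)*sin(u)/(cos(u)^2 + cos(u) - 20)^2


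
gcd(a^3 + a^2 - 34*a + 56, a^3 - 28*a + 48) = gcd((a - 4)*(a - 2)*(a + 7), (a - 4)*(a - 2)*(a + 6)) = a^2 - 6*a + 8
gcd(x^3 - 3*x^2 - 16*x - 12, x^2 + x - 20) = 1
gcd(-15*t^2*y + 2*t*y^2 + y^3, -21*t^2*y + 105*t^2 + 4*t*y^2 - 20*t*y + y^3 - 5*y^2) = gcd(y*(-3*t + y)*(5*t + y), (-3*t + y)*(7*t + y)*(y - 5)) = -3*t + y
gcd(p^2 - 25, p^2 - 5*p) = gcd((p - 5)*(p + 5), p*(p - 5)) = p - 5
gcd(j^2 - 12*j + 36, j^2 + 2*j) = 1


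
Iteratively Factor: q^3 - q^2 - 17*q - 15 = (q - 5)*(q^2 + 4*q + 3) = (q - 5)*(q + 3)*(q + 1)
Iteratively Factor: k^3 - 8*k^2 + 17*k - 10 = (k - 5)*(k^2 - 3*k + 2) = (k - 5)*(k - 1)*(k - 2)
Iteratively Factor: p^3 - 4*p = (p)*(p^2 - 4) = p*(p - 2)*(p + 2)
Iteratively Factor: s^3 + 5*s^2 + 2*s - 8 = (s + 2)*(s^2 + 3*s - 4) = (s + 2)*(s + 4)*(s - 1)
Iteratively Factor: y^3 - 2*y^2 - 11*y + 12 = (y + 3)*(y^2 - 5*y + 4) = (y - 4)*(y + 3)*(y - 1)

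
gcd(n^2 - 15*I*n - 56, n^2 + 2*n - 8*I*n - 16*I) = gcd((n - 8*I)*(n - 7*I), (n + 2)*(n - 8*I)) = n - 8*I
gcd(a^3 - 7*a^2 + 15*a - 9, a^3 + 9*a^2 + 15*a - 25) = a - 1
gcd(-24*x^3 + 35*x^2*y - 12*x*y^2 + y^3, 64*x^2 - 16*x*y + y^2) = 8*x - y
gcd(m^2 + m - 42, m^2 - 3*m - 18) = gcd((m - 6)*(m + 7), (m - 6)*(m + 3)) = m - 6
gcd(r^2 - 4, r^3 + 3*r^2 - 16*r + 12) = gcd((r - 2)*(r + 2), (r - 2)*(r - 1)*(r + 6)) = r - 2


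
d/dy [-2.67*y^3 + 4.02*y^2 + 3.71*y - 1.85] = -8.01*y^2 + 8.04*y + 3.71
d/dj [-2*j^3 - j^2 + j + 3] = -6*j^2 - 2*j + 1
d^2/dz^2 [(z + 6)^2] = 2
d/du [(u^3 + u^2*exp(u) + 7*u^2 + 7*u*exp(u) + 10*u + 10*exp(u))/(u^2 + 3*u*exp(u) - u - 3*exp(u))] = (-(3*u*exp(u) + 2*u - 1)*(u^3 + u^2*exp(u) + 7*u^2 + 7*u*exp(u) + 10*u + 10*exp(u)) + (u^2 + 3*u*exp(u) - u - 3*exp(u))*(u^2*exp(u) + 3*u^2 + 9*u*exp(u) + 14*u + 17*exp(u) + 10))/(u^2 + 3*u*exp(u) - u - 3*exp(u))^2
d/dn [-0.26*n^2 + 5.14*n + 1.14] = 5.14 - 0.52*n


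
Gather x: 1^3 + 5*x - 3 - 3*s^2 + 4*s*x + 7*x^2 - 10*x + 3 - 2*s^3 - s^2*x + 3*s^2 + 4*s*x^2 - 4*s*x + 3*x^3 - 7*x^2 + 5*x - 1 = -2*s^3 - s^2*x + 4*s*x^2 + 3*x^3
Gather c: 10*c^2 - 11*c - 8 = 10*c^2 - 11*c - 8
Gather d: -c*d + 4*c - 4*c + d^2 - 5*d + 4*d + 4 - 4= d^2 + d*(-c - 1)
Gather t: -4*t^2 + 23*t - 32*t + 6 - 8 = -4*t^2 - 9*t - 2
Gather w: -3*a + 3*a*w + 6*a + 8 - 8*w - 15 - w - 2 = 3*a + w*(3*a - 9) - 9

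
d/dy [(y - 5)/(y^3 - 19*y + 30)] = (y^3 - 19*y - (y - 5)*(3*y^2 - 19) + 30)/(y^3 - 19*y + 30)^2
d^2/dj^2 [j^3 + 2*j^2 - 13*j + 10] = 6*j + 4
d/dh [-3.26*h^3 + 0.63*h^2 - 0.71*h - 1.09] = -9.78*h^2 + 1.26*h - 0.71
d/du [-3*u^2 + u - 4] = 1 - 6*u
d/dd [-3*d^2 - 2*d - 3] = -6*d - 2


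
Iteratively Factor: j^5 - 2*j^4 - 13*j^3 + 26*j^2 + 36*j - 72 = (j - 2)*(j^4 - 13*j^2 + 36) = (j - 2)*(j + 3)*(j^3 - 3*j^2 - 4*j + 12) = (j - 2)*(j + 2)*(j + 3)*(j^2 - 5*j + 6) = (j - 2)^2*(j + 2)*(j + 3)*(j - 3)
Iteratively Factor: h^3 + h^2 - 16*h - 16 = (h + 1)*(h^2 - 16) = (h + 1)*(h + 4)*(h - 4)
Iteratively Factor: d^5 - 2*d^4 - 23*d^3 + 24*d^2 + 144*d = (d - 4)*(d^4 + 2*d^3 - 15*d^2 - 36*d) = (d - 4)^2*(d^3 + 6*d^2 + 9*d) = d*(d - 4)^2*(d^2 + 6*d + 9) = d*(d - 4)^2*(d + 3)*(d + 3)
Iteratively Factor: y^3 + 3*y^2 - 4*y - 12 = (y - 2)*(y^2 + 5*y + 6) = (y - 2)*(y + 2)*(y + 3)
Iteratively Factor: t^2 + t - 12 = (t + 4)*(t - 3)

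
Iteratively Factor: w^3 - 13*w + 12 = (w + 4)*(w^2 - 4*w + 3) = (w - 3)*(w + 4)*(w - 1)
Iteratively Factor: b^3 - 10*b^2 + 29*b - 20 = (b - 1)*(b^2 - 9*b + 20) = (b - 5)*(b - 1)*(b - 4)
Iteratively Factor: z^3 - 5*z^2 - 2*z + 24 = (z + 2)*(z^2 - 7*z + 12) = (z - 4)*(z + 2)*(z - 3)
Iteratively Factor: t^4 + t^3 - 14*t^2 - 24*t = (t)*(t^3 + t^2 - 14*t - 24) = t*(t + 3)*(t^2 - 2*t - 8) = t*(t + 2)*(t + 3)*(t - 4)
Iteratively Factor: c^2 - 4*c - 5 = (c + 1)*(c - 5)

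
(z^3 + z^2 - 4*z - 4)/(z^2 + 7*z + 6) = (z^2 - 4)/(z + 6)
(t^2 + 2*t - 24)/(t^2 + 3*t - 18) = (t - 4)/(t - 3)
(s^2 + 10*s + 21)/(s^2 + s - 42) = (s + 3)/(s - 6)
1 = 1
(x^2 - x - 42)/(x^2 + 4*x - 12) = (x - 7)/(x - 2)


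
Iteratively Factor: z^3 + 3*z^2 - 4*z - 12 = (z + 2)*(z^2 + z - 6) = (z + 2)*(z + 3)*(z - 2)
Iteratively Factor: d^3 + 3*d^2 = (d)*(d^2 + 3*d) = d*(d + 3)*(d)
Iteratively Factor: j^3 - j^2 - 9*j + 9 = (j + 3)*(j^2 - 4*j + 3) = (j - 3)*(j + 3)*(j - 1)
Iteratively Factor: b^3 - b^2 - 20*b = (b - 5)*(b^2 + 4*b) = (b - 5)*(b + 4)*(b)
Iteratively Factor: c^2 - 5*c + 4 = (c - 4)*(c - 1)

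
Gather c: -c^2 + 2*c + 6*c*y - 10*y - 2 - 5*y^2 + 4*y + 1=-c^2 + c*(6*y + 2) - 5*y^2 - 6*y - 1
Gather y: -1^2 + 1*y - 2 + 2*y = 3*y - 3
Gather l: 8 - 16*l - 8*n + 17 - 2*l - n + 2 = -18*l - 9*n + 27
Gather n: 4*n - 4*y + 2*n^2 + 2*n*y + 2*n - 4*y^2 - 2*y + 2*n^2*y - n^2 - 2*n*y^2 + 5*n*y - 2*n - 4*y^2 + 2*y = n^2*(2*y + 1) + n*(-2*y^2 + 7*y + 4) - 8*y^2 - 4*y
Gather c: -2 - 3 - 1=-6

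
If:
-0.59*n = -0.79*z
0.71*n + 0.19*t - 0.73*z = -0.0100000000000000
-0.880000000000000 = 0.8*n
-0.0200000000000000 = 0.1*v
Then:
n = -1.10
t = 0.90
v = -0.20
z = -0.82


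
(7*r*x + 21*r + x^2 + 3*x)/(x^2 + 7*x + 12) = (7*r + x)/(x + 4)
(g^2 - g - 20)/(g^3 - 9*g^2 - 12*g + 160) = 1/(g - 8)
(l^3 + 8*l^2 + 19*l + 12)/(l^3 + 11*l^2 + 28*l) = (l^2 + 4*l + 3)/(l*(l + 7))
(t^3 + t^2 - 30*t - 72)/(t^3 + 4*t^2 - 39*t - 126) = (t + 4)/(t + 7)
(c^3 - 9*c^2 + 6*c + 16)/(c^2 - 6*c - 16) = (c^2 - c - 2)/(c + 2)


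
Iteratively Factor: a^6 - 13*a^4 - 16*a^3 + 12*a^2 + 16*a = (a - 1)*(a^5 + a^4 - 12*a^3 - 28*a^2 - 16*a) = (a - 1)*(a + 2)*(a^4 - a^3 - 10*a^2 - 8*a) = (a - 1)*(a + 1)*(a + 2)*(a^3 - 2*a^2 - 8*a) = a*(a - 1)*(a + 1)*(a + 2)*(a^2 - 2*a - 8) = a*(a - 1)*(a + 1)*(a + 2)^2*(a - 4)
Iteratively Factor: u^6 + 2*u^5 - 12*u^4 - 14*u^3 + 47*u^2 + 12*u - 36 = (u - 2)*(u^5 + 4*u^4 - 4*u^3 - 22*u^2 + 3*u + 18) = (u - 2)*(u + 3)*(u^4 + u^3 - 7*u^2 - u + 6) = (u - 2)*(u + 1)*(u + 3)*(u^3 - 7*u + 6) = (u - 2)*(u - 1)*(u + 1)*(u + 3)*(u^2 + u - 6) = (u - 2)^2*(u - 1)*(u + 1)*(u + 3)*(u + 3)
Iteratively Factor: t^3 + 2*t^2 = (t)*(t^2 + 2*t) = t^2*(t + 2)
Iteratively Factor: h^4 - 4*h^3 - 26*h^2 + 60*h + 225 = (h + 3)*(h^3 - 7*h^2 - 5*h + 75) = (h - 5)*(h + 3)*(h^2 - 2*h - 15) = (h - 5)*(h + 3)^2*(h - 5)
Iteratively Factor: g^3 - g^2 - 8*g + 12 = (g - 2)*(g^2 + g - 6) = (g - 2)*(g + 3)*(g - 2)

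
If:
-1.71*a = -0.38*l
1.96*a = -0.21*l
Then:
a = 0.00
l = 0.00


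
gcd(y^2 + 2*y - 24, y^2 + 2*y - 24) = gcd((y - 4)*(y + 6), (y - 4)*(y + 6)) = y^2 + 2*y - 24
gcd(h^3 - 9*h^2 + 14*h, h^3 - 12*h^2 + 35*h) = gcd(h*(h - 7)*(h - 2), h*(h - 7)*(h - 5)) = h^2 - 7*h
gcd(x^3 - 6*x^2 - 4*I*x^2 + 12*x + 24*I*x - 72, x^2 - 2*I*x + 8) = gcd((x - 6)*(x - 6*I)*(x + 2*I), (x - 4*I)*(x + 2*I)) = x + 2*I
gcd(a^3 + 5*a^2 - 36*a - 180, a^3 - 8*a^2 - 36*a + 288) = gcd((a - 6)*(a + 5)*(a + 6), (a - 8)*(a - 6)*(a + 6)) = a^2 - 36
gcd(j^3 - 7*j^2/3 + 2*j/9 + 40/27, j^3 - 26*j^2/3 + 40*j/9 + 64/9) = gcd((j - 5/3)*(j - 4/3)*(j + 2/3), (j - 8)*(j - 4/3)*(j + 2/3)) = j^2 - 2*j/3 - 8/9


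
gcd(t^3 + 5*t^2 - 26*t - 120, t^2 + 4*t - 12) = t + 6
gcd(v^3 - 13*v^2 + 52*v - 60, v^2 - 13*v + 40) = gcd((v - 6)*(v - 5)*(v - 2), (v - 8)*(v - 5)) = v - 5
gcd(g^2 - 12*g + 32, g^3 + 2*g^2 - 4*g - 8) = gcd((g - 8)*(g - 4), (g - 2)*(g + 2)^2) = 1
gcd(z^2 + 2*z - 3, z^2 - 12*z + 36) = 1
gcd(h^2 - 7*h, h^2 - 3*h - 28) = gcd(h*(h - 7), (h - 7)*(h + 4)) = h - 7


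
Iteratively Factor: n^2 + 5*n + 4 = (n + 4)*(n + 1)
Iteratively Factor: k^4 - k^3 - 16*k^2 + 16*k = (k - 1)*(k^3 - 16*k) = k*(k - 1)*(k^2 - 16) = k*(k - 4)*(k - 1)*(k + 4)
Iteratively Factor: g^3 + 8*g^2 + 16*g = (g + 4)*(g^2 + 4*g) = g*(g + 4)*(g + 4)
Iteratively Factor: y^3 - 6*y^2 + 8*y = (y - 4)*(y^2 - 2*y) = y*(y - 4)*(y - 2)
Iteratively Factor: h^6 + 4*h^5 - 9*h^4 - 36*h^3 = (h)*(h^5 + 4*h^4 - 9*h^3 - 36*h^2) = h*(h + 3)*(h^4 + h^3 - 12*h^2) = h*(h - 3)*(h + 3)*(h^3 + 4*h^2) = h*(h - 3)*(h + 3)*(h + 4)*(h^2) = h^2*(h - 3)*(h + 3)*(h + 4)*(h)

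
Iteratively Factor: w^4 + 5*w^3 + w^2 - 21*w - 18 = (w + 3)*(w^3 + 2*w^2 - 5*w - 6) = (w + 3)^2*(w^2 - w - 2) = (w - 2)*(w + 3)^2*(w + 1)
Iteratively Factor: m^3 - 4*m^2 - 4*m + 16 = (m - 4)*(m^2 - 4) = (m - 4)*(m - 2)*(m + 2)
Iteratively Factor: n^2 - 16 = (n - 4)*(n + 4)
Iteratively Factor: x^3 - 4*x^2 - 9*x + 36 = (x - 4)*(x^2 - 9) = (x - 4)*(x - 3)*(x + 3)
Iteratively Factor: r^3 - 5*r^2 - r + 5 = (r - 5)*(r^2 - 1) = (r - 5)*(r - 1)*(r + 1)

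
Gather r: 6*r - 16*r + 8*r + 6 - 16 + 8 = -2*r - 2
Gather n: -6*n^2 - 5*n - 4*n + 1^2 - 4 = -6*n^2 - 9*n - 3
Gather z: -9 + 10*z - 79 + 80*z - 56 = 90*z - 144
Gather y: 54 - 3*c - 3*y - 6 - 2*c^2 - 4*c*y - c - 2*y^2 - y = -2*c^2 - 4*c - 2*y^2 + y*(-4*c - 4) + 48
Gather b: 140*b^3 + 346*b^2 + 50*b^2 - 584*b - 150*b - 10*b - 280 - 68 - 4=140*b^3 + 396*b^2 - 744*b - 352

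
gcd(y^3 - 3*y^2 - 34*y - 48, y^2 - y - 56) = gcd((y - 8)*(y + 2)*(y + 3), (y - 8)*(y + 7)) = y - 8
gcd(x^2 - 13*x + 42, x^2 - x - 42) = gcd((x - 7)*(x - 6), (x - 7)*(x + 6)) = x - 7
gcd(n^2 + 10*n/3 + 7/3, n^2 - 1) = n + 1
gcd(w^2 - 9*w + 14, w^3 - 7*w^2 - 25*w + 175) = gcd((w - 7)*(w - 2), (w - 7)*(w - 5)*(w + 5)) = w - 7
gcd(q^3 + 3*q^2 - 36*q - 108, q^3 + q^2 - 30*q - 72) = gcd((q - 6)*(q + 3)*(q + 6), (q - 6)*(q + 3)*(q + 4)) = q^2 - 3*q - 18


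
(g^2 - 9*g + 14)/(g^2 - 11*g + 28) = (g - 2)/(g - 4)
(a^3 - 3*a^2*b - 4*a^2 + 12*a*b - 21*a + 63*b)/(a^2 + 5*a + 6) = (a^2 - 3*a*b - 7*a + 21*b)/(a + 2)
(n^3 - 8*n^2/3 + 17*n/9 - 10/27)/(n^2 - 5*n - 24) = (-27*n^3 + 72*n^2 - 51*n + 10)/(27*(-n^2 + 5*n + 24))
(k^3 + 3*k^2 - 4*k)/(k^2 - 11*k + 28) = k*(k^2 + 3*k - 4)/(k^2 - 11*k + 28)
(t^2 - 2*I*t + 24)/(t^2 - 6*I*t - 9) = (-t^2 + 2*I*t - 24)/(-t^2 + 6*I*t + 9)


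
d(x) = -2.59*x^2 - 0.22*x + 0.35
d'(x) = -5.18*x - 0.22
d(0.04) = 0.34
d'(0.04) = -0.43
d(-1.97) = -9.27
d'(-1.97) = 9.98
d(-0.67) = -0.67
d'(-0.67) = 3.25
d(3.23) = -27.38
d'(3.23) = -16.95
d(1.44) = -5.34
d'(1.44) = -7.68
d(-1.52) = -5.30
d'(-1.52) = 7.65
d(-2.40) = -14.04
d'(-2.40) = 12.21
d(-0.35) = 0.11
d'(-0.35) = 1.59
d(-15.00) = -579.10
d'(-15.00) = 77.48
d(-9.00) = -207.46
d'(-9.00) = 46.40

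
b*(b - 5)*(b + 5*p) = b^3 + 5*b^2*p - 5*b^2 - 25*b*p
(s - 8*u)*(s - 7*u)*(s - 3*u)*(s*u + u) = s^4*u - 18*s^3*u^2 + s^3*u + 101*s^2*u^3 - 18*s^2*u^2 - 168*s*u^4 + 101*s*u^3 - 168*u^4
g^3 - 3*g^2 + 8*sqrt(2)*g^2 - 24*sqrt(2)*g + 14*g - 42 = (g - 3)*(g + sqrt(2))*(g + 7*sqrt(2))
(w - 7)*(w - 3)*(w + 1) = w^3 - 9*w^2 + 11*w + 21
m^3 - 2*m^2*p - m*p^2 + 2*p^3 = (m - 2*p)*(m - p)*(m + p)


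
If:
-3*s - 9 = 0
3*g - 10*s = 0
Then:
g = -10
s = -3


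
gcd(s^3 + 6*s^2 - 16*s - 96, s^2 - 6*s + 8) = s - 4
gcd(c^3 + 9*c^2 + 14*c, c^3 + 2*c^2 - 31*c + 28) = c + 7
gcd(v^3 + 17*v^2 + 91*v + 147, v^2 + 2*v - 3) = v + 3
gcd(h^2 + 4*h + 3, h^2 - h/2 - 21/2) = h + 3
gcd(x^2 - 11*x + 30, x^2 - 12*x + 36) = x - 6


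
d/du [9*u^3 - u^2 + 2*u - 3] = 27*u^2 - 2*u + 2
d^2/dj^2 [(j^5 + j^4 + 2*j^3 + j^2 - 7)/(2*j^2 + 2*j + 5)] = 2*(12*j^7 + 36*j^6 + 126*j^5 + 192*j^4 + 314*j^3 + 96*j^2 + 66*j + 67)/(8*j^6 + 24*j^5 + 84*j^4 + 128*j^3 + 210*j^2 + 150*j + 125)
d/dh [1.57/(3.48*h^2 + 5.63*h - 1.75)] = (-10.9272*h - 8.8391)/(3.48*h^2 + 5.63*h - 1.75)^2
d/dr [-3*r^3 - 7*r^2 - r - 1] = -9*r^2 - 14*r - 1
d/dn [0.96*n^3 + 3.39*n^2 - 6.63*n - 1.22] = 2.88*n^2 + 6.78*n - 6.63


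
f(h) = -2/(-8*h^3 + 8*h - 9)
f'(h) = -2*(24*h^2 - 8)/(-8*h^3 + 8*h - 9)^2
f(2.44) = 0.02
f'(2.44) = -0.02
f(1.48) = 0.09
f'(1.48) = -0.17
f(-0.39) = 0.17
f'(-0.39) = 0.06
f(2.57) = 0.02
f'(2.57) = -0.02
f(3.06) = 0.01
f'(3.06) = -0.01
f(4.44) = 0.00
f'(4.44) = -0.00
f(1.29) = 0.13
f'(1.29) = -0.25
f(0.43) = 0.32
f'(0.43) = 0.19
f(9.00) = 0.00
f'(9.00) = 0.00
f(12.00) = 0.00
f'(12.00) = 0.00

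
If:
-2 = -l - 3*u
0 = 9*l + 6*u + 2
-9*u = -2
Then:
No Solution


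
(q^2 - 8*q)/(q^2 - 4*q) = (q - 8)/(q - 4)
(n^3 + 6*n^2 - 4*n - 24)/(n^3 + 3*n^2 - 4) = (n^2 + 4*n - 12)/(n^2 + n - 2)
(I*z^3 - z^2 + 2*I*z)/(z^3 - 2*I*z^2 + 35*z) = (I*z^2 - z + 2*I)/(z^2 - 2*I*z + 35)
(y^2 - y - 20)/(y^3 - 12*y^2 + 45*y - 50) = (y + 4)/(y^2 - 7*y + 10)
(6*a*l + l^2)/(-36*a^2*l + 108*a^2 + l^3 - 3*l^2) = -l/(6*a*l - 18*a - l^2 + 3*l)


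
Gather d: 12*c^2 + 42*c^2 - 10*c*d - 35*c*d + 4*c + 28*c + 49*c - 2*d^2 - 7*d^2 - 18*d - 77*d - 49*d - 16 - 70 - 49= 54*c^2 + 81*c - 9*d^2 + d*(-45*c - 144) - 135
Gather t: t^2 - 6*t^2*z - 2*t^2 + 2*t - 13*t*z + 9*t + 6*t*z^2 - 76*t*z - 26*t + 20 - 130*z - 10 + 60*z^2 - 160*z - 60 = t^2*(-6*z - 1) + t*(6*z^2 - 89*z - 15) + 60*z^2 - 290*z - 50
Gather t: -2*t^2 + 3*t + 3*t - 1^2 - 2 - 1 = -2*t^2 + 6*t - 4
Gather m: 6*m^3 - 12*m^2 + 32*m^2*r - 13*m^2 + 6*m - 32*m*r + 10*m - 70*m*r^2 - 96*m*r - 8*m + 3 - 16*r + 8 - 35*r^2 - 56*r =6*m^3 + m^2*(32*r - 25) + m*(-70*r^2 - 128*r + 8) - 35*r^2 - 72*r + 11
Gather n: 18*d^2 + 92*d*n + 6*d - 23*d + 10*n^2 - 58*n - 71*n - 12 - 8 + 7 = 18*d^2 - 17*d + 10*n^2 + n*(92*d - 129) - 13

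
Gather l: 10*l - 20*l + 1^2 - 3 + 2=-10*l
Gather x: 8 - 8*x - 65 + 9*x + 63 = x + 6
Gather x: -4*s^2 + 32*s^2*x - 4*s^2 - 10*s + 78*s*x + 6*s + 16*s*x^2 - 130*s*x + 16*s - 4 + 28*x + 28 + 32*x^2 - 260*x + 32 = -8*s^2 + 12*s + x^2*(16*s + 32) + x*(32*s^2 - 52*s - 232) + 56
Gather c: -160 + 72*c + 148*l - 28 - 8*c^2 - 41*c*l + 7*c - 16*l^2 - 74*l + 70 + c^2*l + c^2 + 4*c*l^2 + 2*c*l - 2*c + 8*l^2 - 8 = c^2*(l - 7) + c*(4*l^2 - 39*l + 77) - 8*l^2 + 74*l - 126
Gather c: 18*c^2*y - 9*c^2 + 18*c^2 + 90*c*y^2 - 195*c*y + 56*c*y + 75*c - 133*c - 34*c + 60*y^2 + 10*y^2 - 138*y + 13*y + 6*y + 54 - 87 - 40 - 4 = c^2*(18*y + 9) + c*(90*y^2 - 139*y - 92) + 70*y^2 - 119*y - 77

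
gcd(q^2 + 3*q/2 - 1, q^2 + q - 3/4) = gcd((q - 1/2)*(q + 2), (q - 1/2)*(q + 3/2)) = q - 1/2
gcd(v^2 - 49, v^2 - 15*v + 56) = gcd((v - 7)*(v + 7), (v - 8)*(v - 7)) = v - 7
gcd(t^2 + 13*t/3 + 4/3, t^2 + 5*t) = 1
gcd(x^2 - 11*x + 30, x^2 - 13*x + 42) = x - 6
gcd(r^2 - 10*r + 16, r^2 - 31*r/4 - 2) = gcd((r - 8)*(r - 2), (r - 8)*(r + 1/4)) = r - 8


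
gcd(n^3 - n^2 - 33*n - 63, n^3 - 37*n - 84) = n^2 - 4*n - 21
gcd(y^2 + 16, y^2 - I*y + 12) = y - 4*I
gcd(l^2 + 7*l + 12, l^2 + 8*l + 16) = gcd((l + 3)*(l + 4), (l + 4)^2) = l + 4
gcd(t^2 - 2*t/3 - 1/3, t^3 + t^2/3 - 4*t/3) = t - 1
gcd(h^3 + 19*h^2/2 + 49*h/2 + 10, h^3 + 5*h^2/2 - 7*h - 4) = h^2 + 9*h/2 + 2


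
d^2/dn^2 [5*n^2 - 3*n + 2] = 10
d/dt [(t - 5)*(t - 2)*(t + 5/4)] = 3*t^2 - 23*t/2 + 5/4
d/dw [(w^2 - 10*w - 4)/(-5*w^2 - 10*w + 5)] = 6*(-2*w^2 - w - 3)/(5*(w^4 + 4*w^3 + 2*w^2 - 4*w + 1))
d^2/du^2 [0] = 0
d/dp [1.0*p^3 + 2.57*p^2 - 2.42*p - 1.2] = 3.0*p^2 + 5.14*p - 2.42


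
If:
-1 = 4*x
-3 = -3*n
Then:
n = 1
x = -1/4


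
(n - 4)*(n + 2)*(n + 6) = n^3 + 4*n^2 - 20*n - 48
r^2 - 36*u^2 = (r - 6*u)*(r + 6*u)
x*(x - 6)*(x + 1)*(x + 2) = x^4 - 3*x^3 - 16*x^2 - 12*x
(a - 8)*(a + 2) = a^2 - 6*a - 16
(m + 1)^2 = m^2 + 2*m + 1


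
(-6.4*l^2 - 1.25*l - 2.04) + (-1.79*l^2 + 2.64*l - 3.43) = -8.19*l^2 + 1.39*l - 5.47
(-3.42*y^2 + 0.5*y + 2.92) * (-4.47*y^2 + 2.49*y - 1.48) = 15.2874*y^4 - 10.7508*y^3 - 6.7458*y^2 + 6.5308*y - 4.3216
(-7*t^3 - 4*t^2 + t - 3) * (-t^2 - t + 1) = 7*t^5 + 11*t^4 - 4*t^3 - 2*t^2 + 4*t - 3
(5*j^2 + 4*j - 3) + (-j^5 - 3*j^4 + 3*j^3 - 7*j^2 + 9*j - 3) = -j^5 - 3*j^4 + 3*j^3 - 2*j^2 + 13*j - 6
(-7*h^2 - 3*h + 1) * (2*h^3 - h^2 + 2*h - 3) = -14*h^5 + h^4 - 9*h^3 + 14*h^2 + 11*h - 3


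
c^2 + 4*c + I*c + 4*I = (c + 4)*(c + I)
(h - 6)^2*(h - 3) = h^3 - 15*h^2 + 72*h - 108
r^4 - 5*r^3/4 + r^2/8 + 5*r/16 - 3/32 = (r - 3/4)*(r - 1/2)^2*(r + 1/2)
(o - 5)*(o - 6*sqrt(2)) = o^2 - 6*sqrt(2)*o - 5*o + 30*sqrt(2)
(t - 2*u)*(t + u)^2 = t^3 - 3*t*u^2 - 2*u^3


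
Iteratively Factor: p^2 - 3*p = (p - 3)*(p)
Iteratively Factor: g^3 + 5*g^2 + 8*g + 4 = (g + 2)*(g^2 + 3*g + 2) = (g + 2)^2*(g + 1)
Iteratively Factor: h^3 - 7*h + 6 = (h - 1)*(h^2 + h - 6) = (h - 2)*(h - 1)*(h + 3)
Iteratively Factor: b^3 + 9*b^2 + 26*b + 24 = (b + 3)*(b^2 + 6*b + 8) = (b + 2)*(b + 3)*(b + 4)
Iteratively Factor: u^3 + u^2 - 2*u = (u)*(u^2 + u - 2) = u*(u - 1)*(u + 2)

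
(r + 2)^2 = r^2 + 4*r + 4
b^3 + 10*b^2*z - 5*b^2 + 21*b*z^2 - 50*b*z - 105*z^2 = (b - 5)*(b + 3*z)*(b + 7*z)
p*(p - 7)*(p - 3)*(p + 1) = p^4 - 9*p^3 + 11*p^2 + 21*p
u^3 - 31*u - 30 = (u - 6)*(u + 1)*(u + 5)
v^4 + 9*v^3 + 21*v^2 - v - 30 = (v - 1)*(v + 2)*(v + 3)*(v + 5)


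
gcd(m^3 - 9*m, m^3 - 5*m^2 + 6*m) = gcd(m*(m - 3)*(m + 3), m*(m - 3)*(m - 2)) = m^2 - 3*m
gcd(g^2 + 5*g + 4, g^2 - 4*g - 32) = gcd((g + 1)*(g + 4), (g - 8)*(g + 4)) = g + 4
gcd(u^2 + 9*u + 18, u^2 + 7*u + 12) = u + 3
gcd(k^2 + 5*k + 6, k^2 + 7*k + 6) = 1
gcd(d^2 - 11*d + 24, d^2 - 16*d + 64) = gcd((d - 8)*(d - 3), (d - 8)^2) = d - 8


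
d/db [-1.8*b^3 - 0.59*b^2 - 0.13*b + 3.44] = -5.4*b^2 - 1.18*b - 0.13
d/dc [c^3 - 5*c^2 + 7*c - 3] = 3*c^2 - 10*c + 7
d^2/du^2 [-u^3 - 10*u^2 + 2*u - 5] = -6*u - 20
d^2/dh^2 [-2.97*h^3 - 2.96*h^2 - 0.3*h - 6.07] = -17.82*h - 5.92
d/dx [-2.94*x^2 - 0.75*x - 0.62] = -5.88*x - 0.75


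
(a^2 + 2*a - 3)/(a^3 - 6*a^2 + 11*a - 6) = (a + 3)/(a^2 - 5*a + 6)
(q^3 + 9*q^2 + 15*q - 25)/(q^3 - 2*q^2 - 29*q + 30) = (q + 5)/(q - 6)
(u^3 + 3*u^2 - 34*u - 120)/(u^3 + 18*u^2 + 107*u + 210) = (u^2 - 2*u - 24)/(u^2 + 13*u + 42)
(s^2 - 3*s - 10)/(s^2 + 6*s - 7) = (s^2 - 3*s - 10)/(s^2 + 6*s - 7)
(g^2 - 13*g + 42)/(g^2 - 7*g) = (g - 6)/g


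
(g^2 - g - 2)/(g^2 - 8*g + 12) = (g + 1)/(g - 6)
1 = 1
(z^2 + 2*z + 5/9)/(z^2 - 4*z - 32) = (z^2 + 2*z + 5/9)/(z^2 - 4*z - 32)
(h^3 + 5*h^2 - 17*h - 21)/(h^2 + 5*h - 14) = (h^2 - 2*h - 3)/(h - 2)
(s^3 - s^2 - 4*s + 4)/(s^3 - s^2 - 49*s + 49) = (s^2 - 4)/(s^2 - 49)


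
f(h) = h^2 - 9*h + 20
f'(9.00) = 9.00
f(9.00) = 20.00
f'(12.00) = 15.00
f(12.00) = 56.00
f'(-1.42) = -11.84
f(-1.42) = 34.80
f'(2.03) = -4.94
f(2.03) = 5.85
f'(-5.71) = -20.42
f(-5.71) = 103.99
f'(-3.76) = -16.52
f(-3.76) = 67.98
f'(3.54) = -1.92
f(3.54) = 0.67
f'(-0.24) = -9.48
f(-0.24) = 22.22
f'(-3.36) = -15.72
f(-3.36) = 61.53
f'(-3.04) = -15.08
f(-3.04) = 56.60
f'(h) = 2*h - 9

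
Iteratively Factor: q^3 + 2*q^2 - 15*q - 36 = (q + 3)*(q^2 - q - 12) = (q + 3)^2*(q - 4)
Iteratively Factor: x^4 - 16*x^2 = (x)*(x^3 - 16*x) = x^2*(x^2 - 16) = x^2*(x - 4)*(x + 4)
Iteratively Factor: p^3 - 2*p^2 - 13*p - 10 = (p + 1)*(p^2 - 3*p - 10) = (p + 1)*(p + 2)*(p - 5)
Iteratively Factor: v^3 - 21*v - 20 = (v - 5)*(v^2 + 5*v + 4) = (v - 5)*(v + 4)*(v + 1)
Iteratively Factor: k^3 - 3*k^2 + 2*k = (k - 2)*(k^2 - k) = k*(k - 2)*(k - 1)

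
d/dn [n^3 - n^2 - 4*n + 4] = 3*n^2 - 2*n - 4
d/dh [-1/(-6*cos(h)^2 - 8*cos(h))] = (3*cos(h) + 2)*sin(h)/((3*cos(h) + 4)^2*cos(h)^2)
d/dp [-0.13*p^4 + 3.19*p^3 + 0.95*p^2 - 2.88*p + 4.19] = -0.52*p^3 + 9.57*p^2 + 1.9*p - 2.88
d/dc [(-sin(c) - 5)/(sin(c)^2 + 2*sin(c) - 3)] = (sin(c)^2 + 10*sin(c) + 13)*cos(c)/(sin(c)^2 + 2*sin(c) - 3)^2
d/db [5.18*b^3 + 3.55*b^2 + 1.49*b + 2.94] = 15.54*b^2 + 7.1*b + 1.49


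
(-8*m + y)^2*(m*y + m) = 64*m^3*y + 64*m^3 - 16*m^2*y^2 - 16*m^2*y + m*y^3 + m*y^2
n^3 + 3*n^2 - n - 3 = (n - 1)*(n + 1)*(n + 3)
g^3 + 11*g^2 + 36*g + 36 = (g + 2)*(g + 3)*(g + 6)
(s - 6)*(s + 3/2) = s^2 - 9*s/2 - 9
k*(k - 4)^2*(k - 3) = k^4 - 11*k^3 + 40*k^2 - 48*k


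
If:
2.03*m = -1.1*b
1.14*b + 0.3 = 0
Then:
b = -0.26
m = 0.14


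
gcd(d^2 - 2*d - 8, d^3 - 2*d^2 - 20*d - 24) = d + 2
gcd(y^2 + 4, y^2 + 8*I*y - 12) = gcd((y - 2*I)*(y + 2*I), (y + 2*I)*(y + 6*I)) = y + 2*I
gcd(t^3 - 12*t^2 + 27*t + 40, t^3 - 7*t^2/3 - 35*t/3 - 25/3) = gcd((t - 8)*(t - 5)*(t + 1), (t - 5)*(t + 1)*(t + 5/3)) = t^2 - 4*t - 5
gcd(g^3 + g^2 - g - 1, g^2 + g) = g + 1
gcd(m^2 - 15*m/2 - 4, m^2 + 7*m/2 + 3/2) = m + 1/2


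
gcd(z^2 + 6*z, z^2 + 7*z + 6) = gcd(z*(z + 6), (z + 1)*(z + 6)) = z + 6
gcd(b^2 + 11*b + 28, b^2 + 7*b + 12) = b + 4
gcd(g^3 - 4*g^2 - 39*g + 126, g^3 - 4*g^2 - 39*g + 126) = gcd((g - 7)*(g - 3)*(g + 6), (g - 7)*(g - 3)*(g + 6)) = g^3 - 4*g^2 - 39*g + 126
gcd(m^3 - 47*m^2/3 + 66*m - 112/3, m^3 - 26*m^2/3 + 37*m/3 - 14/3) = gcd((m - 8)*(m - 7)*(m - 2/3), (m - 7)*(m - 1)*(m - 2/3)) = m^2 - 23*m/3 + 14/3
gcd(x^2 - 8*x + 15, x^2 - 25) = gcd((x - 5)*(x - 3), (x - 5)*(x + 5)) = x - 5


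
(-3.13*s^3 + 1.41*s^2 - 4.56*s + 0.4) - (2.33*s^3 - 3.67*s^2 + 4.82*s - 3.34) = -5.46*s^3 + 5.08*s^2 - 9.38*s + 3.74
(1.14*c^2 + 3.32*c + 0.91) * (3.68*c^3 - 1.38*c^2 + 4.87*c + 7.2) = 4.1952*c^5 + 10.6444*c^4 + 4.319*c^3 + 23.1206*c^2 + 28.3357*c + 6.552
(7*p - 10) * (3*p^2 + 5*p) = 21*p^3 + 5*p^2 - 50*p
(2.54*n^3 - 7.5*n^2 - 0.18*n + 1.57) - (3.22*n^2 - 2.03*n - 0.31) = 2.54*n^3 - 10.72*n^2 + 1.85*n + 1.88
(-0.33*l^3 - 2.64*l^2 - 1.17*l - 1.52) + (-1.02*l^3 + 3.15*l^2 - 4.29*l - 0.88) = -1.35*l^3 + 0.51*l^2 - 5.46*l - 2.4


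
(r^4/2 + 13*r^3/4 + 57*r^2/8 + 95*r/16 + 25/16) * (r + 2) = r^5/2 + 17*r^4/4 + 109*r^3/8 + 323*r^2/16 + 215*r/16 + 25/8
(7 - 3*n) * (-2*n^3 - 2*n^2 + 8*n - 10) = 6*n^4 - 8*n^3 - 38*n^2 + 86*n - 70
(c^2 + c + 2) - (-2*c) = c^2 + 3*c + 2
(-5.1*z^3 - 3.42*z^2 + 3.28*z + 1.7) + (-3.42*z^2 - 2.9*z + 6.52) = -5.1*z^3 - 6.84*z^2 + 0.38*z + 8.22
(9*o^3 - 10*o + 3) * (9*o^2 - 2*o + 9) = 81*o^5 - 18*o^4 - 9*o^3 + 47*o^2 - 96*o + 27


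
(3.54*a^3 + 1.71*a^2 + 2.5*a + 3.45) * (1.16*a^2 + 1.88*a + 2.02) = 4.1064*a^5 + 8.6388*a^4 + 13.2656*a^3 + 12.1562*a^2 + 11.536*a + 6.969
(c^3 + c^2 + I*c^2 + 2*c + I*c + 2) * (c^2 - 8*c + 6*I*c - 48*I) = c^5 - 7*c^4 + 7*I*c^4 - 12*c^3 - 49*I*c^3 + 28*c^2 - 44*I*c^2 + 32*c - 84*I*c - 96*I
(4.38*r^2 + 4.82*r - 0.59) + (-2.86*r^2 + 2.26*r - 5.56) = 1.52*r^2 + 7.08*r - 6.15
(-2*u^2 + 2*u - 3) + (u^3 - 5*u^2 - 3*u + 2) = u^3 - 7*u^2 - u - 1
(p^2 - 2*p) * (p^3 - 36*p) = p^5 - 2*p^4 - 36*p^3 + 72*p^2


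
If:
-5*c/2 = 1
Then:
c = -2/5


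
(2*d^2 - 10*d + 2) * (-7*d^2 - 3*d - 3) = -14*d^4 + 64*d^3 + 10*d^2 + 24*d - 6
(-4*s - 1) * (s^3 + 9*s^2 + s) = -4*s^4 - 37*s^3 - 13*s^2 - s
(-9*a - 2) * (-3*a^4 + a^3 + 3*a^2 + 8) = 27*a^5 - 3*a^4 - 29*a^3 - 6*a^2 - 72*a - 16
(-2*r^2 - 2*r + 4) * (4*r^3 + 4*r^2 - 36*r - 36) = -8*r^5 - 16*r^4 + 80*r^3 + 160*r^2 - 72*r - 144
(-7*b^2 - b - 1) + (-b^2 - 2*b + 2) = -8*b^2 - 3*b + 1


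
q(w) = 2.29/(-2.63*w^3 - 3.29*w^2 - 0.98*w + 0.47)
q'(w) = 2.29*(7.89*w^2 + 6.58*w + 0.98)/(-2.63*w^3 - 3.29*w^2 - 0.98*w + 0.47)^2 = (18.0681*w^2 + 15.0682*w + 2.2442)/(2.63*w^3 + 3.29*w^2 + 0.98*w - 0.47)^2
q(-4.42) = 0.01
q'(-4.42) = 0.01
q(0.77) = -0.67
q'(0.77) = 2.08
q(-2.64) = 0.08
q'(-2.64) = 0.11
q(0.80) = -0.61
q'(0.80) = 1.82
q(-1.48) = 0.71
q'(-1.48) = 1.86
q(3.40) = -0.02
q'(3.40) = 0.01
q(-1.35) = 1.01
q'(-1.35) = 2.88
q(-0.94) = 3.43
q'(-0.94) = 9.05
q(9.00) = -0.00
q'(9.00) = 0.00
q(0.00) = 4.87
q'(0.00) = 10.16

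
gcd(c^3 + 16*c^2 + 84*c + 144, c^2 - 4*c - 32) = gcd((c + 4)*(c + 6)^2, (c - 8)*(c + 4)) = c + 4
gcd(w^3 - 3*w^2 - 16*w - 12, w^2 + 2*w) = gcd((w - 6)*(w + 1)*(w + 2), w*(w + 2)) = w + 2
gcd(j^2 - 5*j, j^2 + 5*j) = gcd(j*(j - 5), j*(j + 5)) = j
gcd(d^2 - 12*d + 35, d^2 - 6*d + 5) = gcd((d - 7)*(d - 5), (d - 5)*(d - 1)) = d - 5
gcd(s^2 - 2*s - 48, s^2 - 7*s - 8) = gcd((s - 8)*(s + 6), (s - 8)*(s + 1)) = s - 8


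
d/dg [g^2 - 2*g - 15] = 2*g - 2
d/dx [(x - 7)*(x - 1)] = 2*x - 8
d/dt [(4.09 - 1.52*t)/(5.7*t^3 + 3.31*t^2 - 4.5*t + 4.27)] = (17.328*t^3 - 64.9078*t^2 - 27.0758*t + 11.9146)/(32.49*t^6 + 37.734*t^5 - 40.3439*t^4 + 18.888*t^3 + 48.5174*t^2 - 38.43*t + 18.2329)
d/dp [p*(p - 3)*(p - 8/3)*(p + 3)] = 4*p^3 - 8*p^2 - 18*p + 24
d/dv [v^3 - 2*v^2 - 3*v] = 3*v^2 - 4*v - 3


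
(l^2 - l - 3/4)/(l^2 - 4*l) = (l^2 - l - 3/4)/(l*(l - 4))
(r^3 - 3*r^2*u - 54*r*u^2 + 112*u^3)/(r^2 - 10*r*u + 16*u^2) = r + 7*u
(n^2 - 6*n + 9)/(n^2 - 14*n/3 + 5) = 3*(n - 3)/(3*n - 5)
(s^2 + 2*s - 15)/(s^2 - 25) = (s - 3)/(s - 5)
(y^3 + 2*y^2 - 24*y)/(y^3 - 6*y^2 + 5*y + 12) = y*(y + 6)/(y^2 - 2*y - 3)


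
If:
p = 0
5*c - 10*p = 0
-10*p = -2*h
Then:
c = 0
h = 0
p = 0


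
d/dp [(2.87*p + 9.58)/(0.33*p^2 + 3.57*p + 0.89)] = (0.9471*p^2 + 10.2459*p - (0.66*p + 3.57)*(2.87*p + 9.58) + 2.5543)/(0.33*p^2 + 3.57*p + 0.89)^2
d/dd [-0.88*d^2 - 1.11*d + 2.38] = -1.76*d - 1.11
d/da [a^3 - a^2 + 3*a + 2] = 3*a^2 - 2*a + 3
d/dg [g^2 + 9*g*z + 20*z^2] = 2*g + 9*z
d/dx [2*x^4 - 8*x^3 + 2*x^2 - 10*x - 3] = 8*x^3 - 24*x^2 + 4*x - 10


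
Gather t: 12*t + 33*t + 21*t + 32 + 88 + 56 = 66*t + 176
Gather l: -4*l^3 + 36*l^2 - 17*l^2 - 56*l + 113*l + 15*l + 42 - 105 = -4*l^3 + 19*l^2 + 72*l - 63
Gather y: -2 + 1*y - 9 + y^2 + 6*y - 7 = y^2 + 7*y - 18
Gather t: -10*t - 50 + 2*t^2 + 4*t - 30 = 2*t^2 - 6*t - 80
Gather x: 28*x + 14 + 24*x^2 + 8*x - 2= 24*x^2 + 36*x + 12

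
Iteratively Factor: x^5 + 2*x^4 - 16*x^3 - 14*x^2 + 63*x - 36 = (x + 4)*(x^4 - 2*x^3 - 8*x^2 + 18*x - 9) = (x - 3)*(x + 4)*(x^3 + x^2 - 5*x + 3) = (x - 3)*(x - 1)*(x + 4)*(x^2 + 2*x - 3) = (x - 3)*(x - 1)^2*(x + 4)*(x + 3)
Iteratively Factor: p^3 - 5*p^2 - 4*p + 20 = (p + 2)*(p^2 - 7*p + 10) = (p - 2)*(p + 2)*(p - 5)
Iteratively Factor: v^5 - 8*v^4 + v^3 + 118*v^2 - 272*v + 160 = (v - 5)*(v^4 - 3*v^3 - 14*v^2 + 48*v - 32) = (v - 5)*(v - 4)*(v^3 + v^2 - 10*v + 8) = (v - 5)*(v - 4)*(v - 1)*(v^2 + 2*v - 8) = (v - 5)*(v - 4)*(v - 1)*(v + 4)*(v - 2)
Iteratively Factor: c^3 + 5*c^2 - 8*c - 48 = (c - 3)*(c^2 + 8*c + 16) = (c - 3)*(c + 4)*(c + 4)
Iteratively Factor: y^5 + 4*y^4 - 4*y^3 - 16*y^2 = (y + 4)*(y^4 - 4*y^2) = (y - 2)*(y + 4)*(y^3 + 2*y^2) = y*(y - 2)*(y + 4)*(y^2 + 2*y) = y*(y - 2)*(y + 2)*(y + 4)*(y)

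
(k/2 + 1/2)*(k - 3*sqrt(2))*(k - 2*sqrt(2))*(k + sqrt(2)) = k^4/2 - 2*sqrt(2)*k^3 + k^3/2 - 2*sqrt(2)*k^2 + k^2 + k + 6*sqrt(2)*k + 6*sqrt(2)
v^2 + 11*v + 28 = (v + 4)*(v + 7)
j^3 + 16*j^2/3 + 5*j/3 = j*(j + 1/3)*(j + 5)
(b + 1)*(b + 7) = b^2 + 8*b + 7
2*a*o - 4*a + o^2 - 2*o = (2*a + o)*(o - 2)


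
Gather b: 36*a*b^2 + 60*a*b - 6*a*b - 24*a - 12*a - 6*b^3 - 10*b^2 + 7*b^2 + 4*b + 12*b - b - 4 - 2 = -36*a - 6*b^3 + b^2*(36*a - 3) + b*(54*a + 15) - 6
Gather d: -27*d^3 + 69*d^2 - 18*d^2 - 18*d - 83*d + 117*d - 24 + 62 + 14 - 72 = -27*d^3 + 51*d^2 + 16*d - 20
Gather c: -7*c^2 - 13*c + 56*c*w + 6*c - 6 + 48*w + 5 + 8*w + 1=-7*c^2 + c*(56*w - 7) + 56*w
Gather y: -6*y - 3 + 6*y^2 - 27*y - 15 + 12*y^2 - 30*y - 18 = 18*y^2 - 63*y - 36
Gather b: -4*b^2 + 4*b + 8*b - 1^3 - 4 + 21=-4*b^2 + 12*b + 16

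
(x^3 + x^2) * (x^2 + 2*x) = x^5 + 3*x^4 + 2*x^3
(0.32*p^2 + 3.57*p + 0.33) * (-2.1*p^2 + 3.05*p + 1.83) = -0.672*p^4 - 6.521*p^3 + 10.7811*p^2 + 7.5396*p + 0.6039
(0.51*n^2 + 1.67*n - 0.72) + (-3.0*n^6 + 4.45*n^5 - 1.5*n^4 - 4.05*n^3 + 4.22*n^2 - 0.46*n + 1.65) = -3.0*n^6 + 4.45*n^5 - 1.5*n^4 - 4.05*n^3 + 4.73*n^2 + 1.21*n + 0.93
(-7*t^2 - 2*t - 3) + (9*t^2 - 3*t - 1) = 2*t^2 - 5*t - 4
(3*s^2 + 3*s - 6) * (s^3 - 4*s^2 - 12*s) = 3*s^5 - 9*s^4 - 54*s^3 - 12*s^2 + 72*s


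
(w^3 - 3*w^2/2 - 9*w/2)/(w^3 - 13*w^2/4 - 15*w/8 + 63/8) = 4*w/(4*w - 7)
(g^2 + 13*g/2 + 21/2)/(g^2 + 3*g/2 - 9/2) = (2*g + 7)/(2*g - 3)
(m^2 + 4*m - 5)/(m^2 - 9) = (m^2 + 4*m - 5)/(m^2 - 9)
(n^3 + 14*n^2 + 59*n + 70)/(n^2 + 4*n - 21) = (n^2 + 7*n + 10)/(n - 3)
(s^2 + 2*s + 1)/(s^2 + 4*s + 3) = (s + 1)/(s + 3)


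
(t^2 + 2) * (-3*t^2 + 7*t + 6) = -3*t^4 + 7*t^3 + 14*t + 12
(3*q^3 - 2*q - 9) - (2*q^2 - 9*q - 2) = 3*q^3 - 2*q^2 + 7*q - 7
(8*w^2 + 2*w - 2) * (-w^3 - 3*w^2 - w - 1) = -8*w^5 - 26*w^4 - 12*w^3 - 4*w^2 + 2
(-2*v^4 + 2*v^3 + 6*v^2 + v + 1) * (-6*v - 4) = 12*v^5 - 4*v^4 - 44*v^3 - 30*v^2 - 10*v - 4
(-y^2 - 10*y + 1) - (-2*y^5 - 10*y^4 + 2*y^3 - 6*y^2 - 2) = 2*y^5 + 10*y^4 - 2*y^3 + 5*y^2 - 10*y + 3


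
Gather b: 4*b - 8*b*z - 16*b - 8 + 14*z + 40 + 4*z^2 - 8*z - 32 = b*(-8*z - 12) + 4*z^2 + 6*z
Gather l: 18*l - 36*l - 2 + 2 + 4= 4 - 18*l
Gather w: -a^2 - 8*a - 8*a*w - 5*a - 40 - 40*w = -a^2 - 13*a + w*(-8*a - 40) - 40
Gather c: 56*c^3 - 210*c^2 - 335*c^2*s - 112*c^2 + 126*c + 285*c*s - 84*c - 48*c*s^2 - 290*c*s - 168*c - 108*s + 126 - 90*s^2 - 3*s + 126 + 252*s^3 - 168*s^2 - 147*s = 56*c^3 + c^2*(-335*s - 322) + c*(-48*s^2 - 5*s - 126) + 252*s^3 - 258*s^2 - 258*s + 252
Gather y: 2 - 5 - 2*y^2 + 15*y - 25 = -2*y^2 + 15*y - 28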